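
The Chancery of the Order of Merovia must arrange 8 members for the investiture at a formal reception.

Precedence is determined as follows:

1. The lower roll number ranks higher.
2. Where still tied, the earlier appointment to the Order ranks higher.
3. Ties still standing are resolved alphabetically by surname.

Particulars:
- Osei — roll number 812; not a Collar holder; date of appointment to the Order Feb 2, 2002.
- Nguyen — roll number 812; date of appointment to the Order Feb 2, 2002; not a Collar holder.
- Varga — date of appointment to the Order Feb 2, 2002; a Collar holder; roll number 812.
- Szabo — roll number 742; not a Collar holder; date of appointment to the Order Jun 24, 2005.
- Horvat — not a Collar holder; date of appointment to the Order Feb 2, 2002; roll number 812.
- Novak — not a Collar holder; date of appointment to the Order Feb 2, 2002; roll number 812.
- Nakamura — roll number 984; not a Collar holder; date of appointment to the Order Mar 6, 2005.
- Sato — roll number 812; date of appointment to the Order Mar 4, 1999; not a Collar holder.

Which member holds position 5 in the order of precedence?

By roll number (lower first): Szabo (742); then Sato, Horvat, Nguyen, Novak, Osei and Varga (each 812); then Nakamura (984).
Among Sato, Horvat, Nguyen, Novak, Osei and Varga, by date of appointment to the Order (earlier first): Sato (Mar 4, 1999) before Horvat, Nguyen, Novak, Osei and Varga (Feb 2, 2002).
Among Horvat, Nguyen, Novak, Osei and Varga, alphabetically by surname: Horvat before Nguyen before Novak before Osei before Varga.
Order: Szabo, Sato, Horvat, Nguyen, Novak, Osei, Varga, Nakamura.

Novak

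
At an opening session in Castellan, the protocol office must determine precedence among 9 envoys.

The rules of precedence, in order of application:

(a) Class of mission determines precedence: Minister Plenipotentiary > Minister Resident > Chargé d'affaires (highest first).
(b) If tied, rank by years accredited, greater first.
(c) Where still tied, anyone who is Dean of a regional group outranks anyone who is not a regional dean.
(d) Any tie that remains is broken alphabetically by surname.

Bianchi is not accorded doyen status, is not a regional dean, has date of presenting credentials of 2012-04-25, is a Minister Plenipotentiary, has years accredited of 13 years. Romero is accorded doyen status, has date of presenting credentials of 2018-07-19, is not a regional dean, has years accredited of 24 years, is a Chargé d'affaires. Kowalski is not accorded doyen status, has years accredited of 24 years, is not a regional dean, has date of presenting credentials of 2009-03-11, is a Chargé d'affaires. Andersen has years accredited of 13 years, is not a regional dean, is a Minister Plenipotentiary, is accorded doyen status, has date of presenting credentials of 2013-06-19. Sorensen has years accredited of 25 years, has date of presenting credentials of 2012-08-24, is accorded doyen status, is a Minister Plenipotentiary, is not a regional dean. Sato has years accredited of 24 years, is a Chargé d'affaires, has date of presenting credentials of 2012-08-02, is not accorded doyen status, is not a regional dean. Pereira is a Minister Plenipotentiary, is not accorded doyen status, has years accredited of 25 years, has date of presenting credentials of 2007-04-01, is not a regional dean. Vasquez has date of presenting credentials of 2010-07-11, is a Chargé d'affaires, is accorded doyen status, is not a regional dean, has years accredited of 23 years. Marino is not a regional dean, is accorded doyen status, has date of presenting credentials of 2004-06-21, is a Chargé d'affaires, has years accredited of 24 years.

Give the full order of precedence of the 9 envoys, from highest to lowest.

Pereira, Sorensen, Andersen, Bianchi, Kowalski, Marino, Romero, Sato, Vasquez

By class of mission: Pereira, Sorensen, Andersen and Bianchi (Minister Plenipotentiary); then Kowalski, Marino, Romero, Sato and Vasquez (Chargé d'affaires).
Among Pereira, Sorensen, Andersen and Bianchi, by years accredited (higher first): Pereira and Sorensen (25 years) before Andersen and Bianchi (13 years).
Pereira and Sorensen are each not a regional dean, so the next rule applies.
Among Pereira and Sorensen, alphabetically by surname: Pereira before Sorensen.
Andersen and Bianchi are each not a regional dean, so the next rule applies.
Among Andersen and Bianchi, alphabetically by surname: Andersen before Bianchi.
Among Kowalski, Marino, Romero, Sato and Vasquez, by years accredited (higher first): Kowalski, Marino, Romero and Sato (24 years) before Vasquez (23 years).
Kowalski, Marino, Romero and Sato are each not a regional dean, so the next rule applies.
Among Kowalski, Marino, Romero and Sato, alphabetically by surname: Kowalski before Marino before Romero before Sato.
Full order: Pereira, Sorensen, Andersen, Bianchi, Kowalski, Marino, Romero, Sato, Vasquez.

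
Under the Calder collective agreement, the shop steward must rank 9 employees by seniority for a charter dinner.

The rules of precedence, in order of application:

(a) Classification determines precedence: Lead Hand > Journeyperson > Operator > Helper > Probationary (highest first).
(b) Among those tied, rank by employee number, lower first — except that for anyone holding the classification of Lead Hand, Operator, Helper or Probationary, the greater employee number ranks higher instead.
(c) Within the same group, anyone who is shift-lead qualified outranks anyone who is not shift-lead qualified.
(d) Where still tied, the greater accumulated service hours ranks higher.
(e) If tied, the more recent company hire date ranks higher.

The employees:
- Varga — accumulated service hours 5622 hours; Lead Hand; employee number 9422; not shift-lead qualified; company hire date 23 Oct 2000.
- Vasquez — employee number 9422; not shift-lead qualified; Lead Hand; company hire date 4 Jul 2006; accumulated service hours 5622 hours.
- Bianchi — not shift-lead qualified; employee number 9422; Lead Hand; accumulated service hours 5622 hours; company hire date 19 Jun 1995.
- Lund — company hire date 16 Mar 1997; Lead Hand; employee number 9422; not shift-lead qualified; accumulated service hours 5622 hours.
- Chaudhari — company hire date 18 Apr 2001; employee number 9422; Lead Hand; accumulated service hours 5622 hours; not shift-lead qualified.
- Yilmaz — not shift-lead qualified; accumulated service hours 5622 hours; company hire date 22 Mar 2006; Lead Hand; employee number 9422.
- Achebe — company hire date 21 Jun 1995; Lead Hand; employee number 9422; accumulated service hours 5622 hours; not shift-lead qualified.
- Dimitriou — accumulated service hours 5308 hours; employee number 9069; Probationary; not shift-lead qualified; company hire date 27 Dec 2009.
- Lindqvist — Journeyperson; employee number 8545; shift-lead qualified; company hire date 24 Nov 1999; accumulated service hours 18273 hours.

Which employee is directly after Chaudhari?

By classification: Vasquez, Yilmaz, Chaudhari, Varga, Lund, Achebe and Bianchi (Lead Hand); then Lindqvist (Journeyperson); then Dimitriou (Probationary).
Vasquez, Yilmaz, Chaudhari, Varga, Lund, Achebe and Bianchi all have employee number 9422, so the next rule applies.
Vasquez, Yilmaz, Chaudhari, Varga, Lund, Achebe and Bianchi are each not shift-lead qualified, so the next rule applies.
Vasquez, Yilmaz, Chaudhari, Varga, Lund, Achebe and Bianchi all have accumulated service hours 5622 hours, so the next rule applies.
Among Vasquez, Yilmaz, Chaudhari, Varga, Lund, Achebe and Bianchi, by company hire date (later first): Vasquez (4 Jul 2006) before Yilmaz (22 Mar 2006) before Chaudhari (18 Apr 2001) before Varga (23 Oct 2000) before Lund (16 Mar 1997) before Achebe (21 Jun 1995) before Bianchi (19 Jun 1995).
Order: Vasquez, Yilmaz, Chaudhari, Varga, Lund, Achebe, Bianchi, Lindqvist, Dimitriou.

Varga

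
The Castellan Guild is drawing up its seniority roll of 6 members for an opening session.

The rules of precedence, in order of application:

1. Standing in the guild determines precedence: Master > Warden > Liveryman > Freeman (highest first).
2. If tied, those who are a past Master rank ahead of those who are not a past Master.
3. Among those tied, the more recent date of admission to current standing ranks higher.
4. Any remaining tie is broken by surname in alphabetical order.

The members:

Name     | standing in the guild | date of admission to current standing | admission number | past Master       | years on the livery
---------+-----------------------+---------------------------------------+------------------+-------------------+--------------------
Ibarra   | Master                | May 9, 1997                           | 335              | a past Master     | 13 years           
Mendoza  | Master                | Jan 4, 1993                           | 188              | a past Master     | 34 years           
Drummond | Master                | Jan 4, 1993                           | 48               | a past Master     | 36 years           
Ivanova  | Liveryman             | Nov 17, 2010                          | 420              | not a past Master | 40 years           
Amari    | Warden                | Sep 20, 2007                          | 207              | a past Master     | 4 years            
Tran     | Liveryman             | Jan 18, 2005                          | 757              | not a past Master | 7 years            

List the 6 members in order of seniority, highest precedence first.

By standing in the guild: Ibarra, Drummond and Mendoza (Master); then Amari (Warden); then Ivanova and Tran (Liveryman).
Ibarra, Drummond and Mendoza are each a past Master, so the next rule applies.
Among Ibarra, Drummond and Mendoza, by date of admission to current standing (later first): Ibarra (May 9, 1997) before Drummond and Mendoza (Jan 4, 1993).
Among Drummond and Mendoza, alphabetically by surname: Drummond before Mendoza.
Ivanova and Tran are each not a past Master, so the next rule applies.
Among Ivanova and Tran, by date of admission to current standing (later first): Ivanova (Nov 17, 2010) before Tran (Jan 18, 2005).
Full order: Ibarra, Drummond, Mendoza, Amari, Ivanova, Tran.

Ibarra, Drummond, Mendoza, Amari, Ivanova, Tran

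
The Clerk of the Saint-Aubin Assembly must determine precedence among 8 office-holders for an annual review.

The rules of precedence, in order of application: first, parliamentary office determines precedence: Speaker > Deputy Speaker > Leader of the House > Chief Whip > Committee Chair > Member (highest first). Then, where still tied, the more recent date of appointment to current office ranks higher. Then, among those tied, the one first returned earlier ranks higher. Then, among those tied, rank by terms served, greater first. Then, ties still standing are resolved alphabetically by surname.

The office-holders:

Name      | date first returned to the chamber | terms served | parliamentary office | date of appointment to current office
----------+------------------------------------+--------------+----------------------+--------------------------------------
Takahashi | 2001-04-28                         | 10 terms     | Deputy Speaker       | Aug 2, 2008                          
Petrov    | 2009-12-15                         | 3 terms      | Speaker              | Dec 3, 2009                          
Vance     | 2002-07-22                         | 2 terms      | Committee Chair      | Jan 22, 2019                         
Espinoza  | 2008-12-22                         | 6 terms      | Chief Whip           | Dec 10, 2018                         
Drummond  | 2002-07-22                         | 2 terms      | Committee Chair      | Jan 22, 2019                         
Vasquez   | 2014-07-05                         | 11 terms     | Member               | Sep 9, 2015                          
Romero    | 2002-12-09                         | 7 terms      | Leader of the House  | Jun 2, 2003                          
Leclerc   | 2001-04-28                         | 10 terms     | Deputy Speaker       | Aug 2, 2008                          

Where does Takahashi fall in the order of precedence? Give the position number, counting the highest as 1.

3

By parliamentary office: Petrov (Speaker); then Leclerc and Takahashi (Deputy Speaker); then Romero (Leader of the House); then Espinoza (Chief Whip); then Drummond and Vance (Committee Chair); then Vasquez (Member).
Leclerc and Takahashi both have date of appointment to current office Aug 2, 2008, so the next rule applies.
Leclerc and Takahashi both have date first returned to the chamber 2001-04-28, so the next rule applies.
Leclerc and Takahashi both have terms served 10 terms, so the next rule applies.
Among Leclerc and Takahashi, alphabetically by surname: Leclerc before Takahashi.
Drummond and Vance both have date of appointment to current office Jan 22, 2019, so the next rule applies.
Drummond and Vance both have date first returned to the chamber 2002-07-22, so the next rule applies.
Drummond and Vance both have terms served 2 terms, so the next rule applies.
Among Drummond and Vance, alphabetically by surname: Drummond before Vance.
Order: Petrov, Leclerc, Takahashi, Romero, Espinoza, Drummond, Vance, Vasquez. So position 3.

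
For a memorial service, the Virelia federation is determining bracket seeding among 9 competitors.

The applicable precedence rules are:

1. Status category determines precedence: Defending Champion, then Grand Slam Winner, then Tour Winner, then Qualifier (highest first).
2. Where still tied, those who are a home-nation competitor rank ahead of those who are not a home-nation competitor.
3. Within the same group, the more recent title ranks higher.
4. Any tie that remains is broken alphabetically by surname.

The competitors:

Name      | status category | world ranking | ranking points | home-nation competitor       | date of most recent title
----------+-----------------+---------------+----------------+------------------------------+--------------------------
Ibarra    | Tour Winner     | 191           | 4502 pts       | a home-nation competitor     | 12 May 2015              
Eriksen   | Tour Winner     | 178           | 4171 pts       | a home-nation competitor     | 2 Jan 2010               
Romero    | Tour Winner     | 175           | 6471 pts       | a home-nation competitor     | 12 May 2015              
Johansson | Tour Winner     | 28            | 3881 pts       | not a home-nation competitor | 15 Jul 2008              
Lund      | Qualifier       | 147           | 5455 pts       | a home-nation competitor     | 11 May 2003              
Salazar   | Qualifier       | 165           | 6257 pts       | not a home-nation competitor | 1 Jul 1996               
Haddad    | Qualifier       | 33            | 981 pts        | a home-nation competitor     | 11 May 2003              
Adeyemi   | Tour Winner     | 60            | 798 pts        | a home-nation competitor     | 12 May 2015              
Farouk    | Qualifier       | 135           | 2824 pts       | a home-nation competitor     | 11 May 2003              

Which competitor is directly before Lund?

Haddad

By status category: Adeyemi, Ibarra, Romero, Eriksen and Johansson (Tour Winner); then Farouk, Haddad, Lund and Salazar (Qualifier).
Among Adeyemi, Ibarra, Romero, Eriksen and Johansson, a home-nation competitor before not a home-nation competitor: Adeyemi, Ibarra, Romero and Eriksen (a home-nation competitor) before Johansson (not a home-nation competitor).
Among Adeyemi, Ibarra, Romero and Eriksen, by date of most recent title (later first): Adeyemi, Ibarra and Romero (12 May 2015) before Eriksen (2 Jan 2010).
Among Adeyemi, Ibarra and Romero, alphabetically by surname: Adeyemi before Ibarra before Romero.
Among Farouk, Haddad, Lund and Salazar, a home-nation competitor before not a home-nation competitor: Farouk, Haddad and Lund (a home-nation competitor) before Salazar (not a home-nation competitor).
Farouk, Haddad and Lund all have date of most recent title 11 May 2003, so the next rule applies.
Among Farouk, Haddad and Lund, alphabetically by surname: Farouk before Haddad before Lund.
Order: Adeyemi, Ibarra, Romero, Eriksen, Johansson, Farouk, Haddad, Lund, Salazar.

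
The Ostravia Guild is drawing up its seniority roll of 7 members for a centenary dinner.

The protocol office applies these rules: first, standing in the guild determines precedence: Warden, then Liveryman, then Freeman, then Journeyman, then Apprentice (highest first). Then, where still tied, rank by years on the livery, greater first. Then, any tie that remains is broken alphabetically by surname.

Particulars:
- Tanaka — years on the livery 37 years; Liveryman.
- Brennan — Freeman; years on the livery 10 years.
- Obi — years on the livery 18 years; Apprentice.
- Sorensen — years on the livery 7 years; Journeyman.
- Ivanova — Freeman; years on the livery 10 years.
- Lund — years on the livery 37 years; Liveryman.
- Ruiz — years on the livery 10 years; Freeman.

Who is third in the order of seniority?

By standing in the guild: Lund and Tanaka (Liveryman); then Brennan, Ivanova and Ruiz (Freeman); then Sorensen (Journeyman); then Obi (Apprentice).
Lund and Tanaka both have years on the livery 37 years, so the next rule applies.
Among Lund and Tanaka, alphabetically by surname: Lund before Tanaka.
Brennan, Ivanova and Ruiz all have years on the livery 10 years, so the next rule applies.
Among Brennan, Ivanova and Ruiz, alphabetically by surname: Brennan before Ivanova before Ruiz.
Order: Lund, Tanaka, Brennan, Ivanova, Ruiz, Sorensen, Obi.

Brennan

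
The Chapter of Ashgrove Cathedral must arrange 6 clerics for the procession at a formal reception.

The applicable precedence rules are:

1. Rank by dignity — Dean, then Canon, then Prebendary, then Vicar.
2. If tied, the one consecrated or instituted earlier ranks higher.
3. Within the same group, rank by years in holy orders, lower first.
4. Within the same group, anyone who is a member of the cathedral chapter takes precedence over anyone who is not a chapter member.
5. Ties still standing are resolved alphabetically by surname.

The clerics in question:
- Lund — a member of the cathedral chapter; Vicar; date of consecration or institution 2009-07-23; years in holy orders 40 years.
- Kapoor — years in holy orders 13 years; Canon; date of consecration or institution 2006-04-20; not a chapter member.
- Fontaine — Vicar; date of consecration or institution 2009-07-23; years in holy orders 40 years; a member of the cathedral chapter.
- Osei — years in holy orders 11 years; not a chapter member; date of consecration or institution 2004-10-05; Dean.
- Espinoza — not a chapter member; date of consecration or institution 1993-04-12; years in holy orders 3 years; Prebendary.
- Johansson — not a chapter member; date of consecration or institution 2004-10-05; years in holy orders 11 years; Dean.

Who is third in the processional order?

By dignity: Johansson and Osei (Dean); then Kapoor (Canon); then Espinoza (Prebendary); then Fontaine and Lund (Vicar).
Johansson and Osei both have date of consecration or institution 2004-10-05, so the next rule applies.
Johansson and Osei both have years in holy orders 11 years, so the next rule applies.
Johansson and Osei are each not a chapter member, so the next rule applies.
Among Johansson and Osei, alphabetically by surname: Johansson before Osei.
Fontaine and Lund both have date of consecration or institution 2009-07-23, so the next rule applies.
Fontaine and Lund both have years in holy orders 40 years, so the next rule applies.
Fontaine and Lund are each a member of the cathedral chapter, so the next rule applies.
Among Fontaine and Lund, alphabetically by surname: Fontaine before Lund.
Order: Johansson, Osei, Kapoor, Espinoza, Fontaine, Lund.

Kapoor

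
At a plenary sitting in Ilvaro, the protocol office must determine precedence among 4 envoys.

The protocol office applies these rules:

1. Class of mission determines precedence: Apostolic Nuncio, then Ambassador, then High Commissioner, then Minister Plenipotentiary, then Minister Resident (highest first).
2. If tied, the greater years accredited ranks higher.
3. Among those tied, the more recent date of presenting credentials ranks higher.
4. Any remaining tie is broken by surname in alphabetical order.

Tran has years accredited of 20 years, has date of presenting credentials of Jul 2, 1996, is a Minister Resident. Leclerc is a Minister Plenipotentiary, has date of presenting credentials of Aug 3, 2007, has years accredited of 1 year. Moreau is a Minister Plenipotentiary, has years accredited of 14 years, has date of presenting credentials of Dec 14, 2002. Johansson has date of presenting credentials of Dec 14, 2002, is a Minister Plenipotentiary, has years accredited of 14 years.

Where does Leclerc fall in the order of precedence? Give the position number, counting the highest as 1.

By class of mission: Johansson, Moreau and Leclerc (Minister Plenipotentiary); then Tran (Minister Resident).
Among Johansson, Moreau and Leclerc, by years accredited (higher first): Johansson and Moreau (14 years) before Leclerc (1 year).
Johansson and Moreau both have date of presenting credentials Dec 14, 2002, so the next rule applies.
Among Johansson and Moreau, alphabetically by surname: Johansson before Moreau.
Order: Johansson, Moreau, Leclerc, Tran. So position 3.

3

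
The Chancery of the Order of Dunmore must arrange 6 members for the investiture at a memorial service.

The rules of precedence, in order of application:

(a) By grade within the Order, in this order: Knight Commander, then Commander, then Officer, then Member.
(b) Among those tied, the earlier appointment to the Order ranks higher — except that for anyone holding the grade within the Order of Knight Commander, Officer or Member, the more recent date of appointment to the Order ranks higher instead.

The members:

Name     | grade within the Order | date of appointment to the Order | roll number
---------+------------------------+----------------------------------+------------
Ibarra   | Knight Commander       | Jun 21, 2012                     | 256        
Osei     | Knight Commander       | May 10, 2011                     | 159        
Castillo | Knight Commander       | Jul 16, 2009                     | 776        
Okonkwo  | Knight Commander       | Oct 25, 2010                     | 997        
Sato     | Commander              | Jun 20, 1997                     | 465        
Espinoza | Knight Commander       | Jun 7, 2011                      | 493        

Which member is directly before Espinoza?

Ibarra

By grade within the Order: Ibarra, Espinoza, Osei, Okonkwo and Castillo (Knight Commander); then Sato (Commander).
Among Ibarra, Espinoza, Osei, Okonkwo and Castillo, by date of appointment to the Order (later first) (reversed rule for this group): Ibarra (Jun 21, 2012) before Espinoza (Jun 7, 2011) before Osei (May 10, 2011) before Okonkwo (Oct 25, 2010) before Castillo (Jul 16, 2009).
Order: Ibarra, Espinoza, Osei, Okonkwo, Castillo, Sato.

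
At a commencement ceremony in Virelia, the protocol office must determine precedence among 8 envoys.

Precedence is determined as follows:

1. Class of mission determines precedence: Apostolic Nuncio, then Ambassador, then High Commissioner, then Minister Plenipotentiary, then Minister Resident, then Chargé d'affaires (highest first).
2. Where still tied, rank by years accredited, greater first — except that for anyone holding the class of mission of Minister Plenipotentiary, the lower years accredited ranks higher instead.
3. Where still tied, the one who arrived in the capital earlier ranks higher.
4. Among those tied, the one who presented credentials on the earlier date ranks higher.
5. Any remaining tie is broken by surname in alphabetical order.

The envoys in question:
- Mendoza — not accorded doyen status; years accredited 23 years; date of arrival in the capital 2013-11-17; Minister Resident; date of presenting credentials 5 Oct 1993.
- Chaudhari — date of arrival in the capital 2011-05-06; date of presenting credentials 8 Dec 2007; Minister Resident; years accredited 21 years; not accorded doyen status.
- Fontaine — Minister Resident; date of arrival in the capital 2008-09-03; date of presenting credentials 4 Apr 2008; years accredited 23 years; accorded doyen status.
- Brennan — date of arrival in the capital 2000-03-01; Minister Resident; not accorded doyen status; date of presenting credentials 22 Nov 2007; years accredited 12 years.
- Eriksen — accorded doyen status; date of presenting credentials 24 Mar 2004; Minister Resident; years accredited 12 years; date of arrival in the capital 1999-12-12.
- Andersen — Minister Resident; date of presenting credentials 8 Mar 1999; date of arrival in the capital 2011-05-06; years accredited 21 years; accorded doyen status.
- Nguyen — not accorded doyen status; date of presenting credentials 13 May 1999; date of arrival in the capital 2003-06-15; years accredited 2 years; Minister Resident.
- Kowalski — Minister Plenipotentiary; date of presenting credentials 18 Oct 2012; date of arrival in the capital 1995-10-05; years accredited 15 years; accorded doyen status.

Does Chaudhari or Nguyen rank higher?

By class of mission: Kowalski (Minister Plenipotentiary); then Fontaine, Mendoza, Andersen, Chaudhari, Eriksen, Brennan and Nguyen (Minister Resident).
Among Fontaine, Mendoza, Andersen, Chaudhari, Eriksen, Brennan and Nguyen, by years accredited (higher first): Fontaine and Mendoza (23 years) before Andersen and Chaudhari (21 years) before Eriksen and Brennan (12 years) before Nguyen (2 years).
Among Fontaine and Mendoza, by date of arrival in the capital (earlier first): Fontaine (2008-09-03) before Mendoza (2013-11-17).
Andersen and Chaudhari both have date of arrival in the capital 2011-05-06, so the next rule applies.
Among Andersen and Chaudhari, by date of presenting credentials (earlier first): Andersen (8 Mar 1999) before Chaudhari (8 Dec 2007).
Among Eriksen and Brennan, by date of arrival in the capital (earlier first): Eriksen (1999-12-12) before Brennan (2000-03-01).
So Chaudhari takes precedence.

Chaudhari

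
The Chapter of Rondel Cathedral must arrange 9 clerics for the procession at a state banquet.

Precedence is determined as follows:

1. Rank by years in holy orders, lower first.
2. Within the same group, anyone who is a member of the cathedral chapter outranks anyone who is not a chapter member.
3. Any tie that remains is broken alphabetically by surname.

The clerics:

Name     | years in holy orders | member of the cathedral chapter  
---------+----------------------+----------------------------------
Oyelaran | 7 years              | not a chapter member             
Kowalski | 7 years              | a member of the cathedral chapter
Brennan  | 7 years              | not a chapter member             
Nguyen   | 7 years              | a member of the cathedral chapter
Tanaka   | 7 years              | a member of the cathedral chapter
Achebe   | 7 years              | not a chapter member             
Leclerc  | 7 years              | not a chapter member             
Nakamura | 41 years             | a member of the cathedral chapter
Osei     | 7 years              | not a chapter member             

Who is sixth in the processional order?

By years in holy orders (lower first): Kowalski, Nguyen, Tanaka, Achebe, Brennan, Leclerc, Osei and Oyelaran (each 7 years); then Nakamura (41 years).
Among Kowalski, Nguyen, Tanaka, Achebe, Brennan, Leclerc, Osei and Oyelaran, a member of the cathedral chapter before not a chapter member: Kowalski, Nguyen and Tanaka (a member of the cathedral chapter) before Achebe, Brennan, Leclerc, Osei and Oyelaran (not a chapter member).
Among Kowalski, Nguyen and Tanaka, alphabetically by surname: Kowalski before Nguyen before Tanaka.
Among Achebe, Brennan, Leclerc, Osei and Oyelaran, alphabetically by surname: Achebe before Brennan before Leclerc before Osei before Oyelaran.
Order: Kowalski, Nguyen, Tanaka, Achebe, Brennan, Leclerc, Osei, Oyelaran, Nakamura.

Leclerc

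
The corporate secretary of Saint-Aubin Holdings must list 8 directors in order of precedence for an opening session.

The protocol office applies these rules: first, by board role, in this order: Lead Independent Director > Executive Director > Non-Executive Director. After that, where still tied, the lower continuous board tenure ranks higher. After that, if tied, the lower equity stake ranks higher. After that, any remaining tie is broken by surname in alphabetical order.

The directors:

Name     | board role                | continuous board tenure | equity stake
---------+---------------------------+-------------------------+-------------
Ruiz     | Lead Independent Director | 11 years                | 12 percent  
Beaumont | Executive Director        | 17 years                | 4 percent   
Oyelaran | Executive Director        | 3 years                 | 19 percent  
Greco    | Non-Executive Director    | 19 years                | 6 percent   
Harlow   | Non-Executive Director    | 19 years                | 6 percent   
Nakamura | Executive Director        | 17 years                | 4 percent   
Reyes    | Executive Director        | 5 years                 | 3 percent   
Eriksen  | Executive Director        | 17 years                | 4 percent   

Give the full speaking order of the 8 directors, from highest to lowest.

By board role: Ruiz (Lead Independent Director); then Oyelaran, Reyes, Beaumont, Eriksen and Nakamura (Executive Director); then Greco and Harlow (Non-Executive Director).
Among Oyelaran, Reyes, Beaumont, Eriksen and Nakamura, by continuous board tenure (lower first): Oyelaran (3 years) before Reyes (5 years) before Beaumont, Eriksen and Nakamura (17 years).
Beaumont, Eriksen and Nakamura all have equity stake 4 percent, so the next rule applies.
Among Beaumont, Eriksen and Nakamura, alphabetically by surname: Beaumont before Eriksen before Nakamura.
Greco and Harlow both have continuous board tenure 19 years, so the next rule applies.
Greco and Harlow both have equity stake 6 percent, so the next rule applies.
Among Greco and Harlow, alphabetically by surname: Greco before Harlow.
Full order: Ruiz, Oyelaran, Reyes, Beaumont, Eriksen, Nakamura, Greco, Harlow.

Ruiz, Oyelaran, Reyes, Beaumont, Eriksen, Nakamura, Greco, Harlow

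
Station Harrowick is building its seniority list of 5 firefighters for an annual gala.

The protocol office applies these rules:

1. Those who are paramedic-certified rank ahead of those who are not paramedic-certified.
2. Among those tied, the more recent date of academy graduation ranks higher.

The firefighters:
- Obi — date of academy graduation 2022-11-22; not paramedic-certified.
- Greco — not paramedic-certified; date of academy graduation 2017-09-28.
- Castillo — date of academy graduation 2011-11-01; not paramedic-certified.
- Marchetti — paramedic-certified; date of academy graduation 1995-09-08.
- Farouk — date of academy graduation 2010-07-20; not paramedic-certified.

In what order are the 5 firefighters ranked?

By the first rule: Marchetti (paramedic-certified); then Obi, Greco, Castillo and Farouk (each not paramedic-certified).
Among Obi, Greco, Castillo and Farouk, by date of academy graduation (later first): Obi (2022-11-22) before Greco (2017-09-28) before Castillo (2011-11-01) before Farouk (2010-07-20).
Full order: Marchetti, Obi, Greco, Castillo, Farouk.

Marchetti, Obi, Greco, Castillo, Farouk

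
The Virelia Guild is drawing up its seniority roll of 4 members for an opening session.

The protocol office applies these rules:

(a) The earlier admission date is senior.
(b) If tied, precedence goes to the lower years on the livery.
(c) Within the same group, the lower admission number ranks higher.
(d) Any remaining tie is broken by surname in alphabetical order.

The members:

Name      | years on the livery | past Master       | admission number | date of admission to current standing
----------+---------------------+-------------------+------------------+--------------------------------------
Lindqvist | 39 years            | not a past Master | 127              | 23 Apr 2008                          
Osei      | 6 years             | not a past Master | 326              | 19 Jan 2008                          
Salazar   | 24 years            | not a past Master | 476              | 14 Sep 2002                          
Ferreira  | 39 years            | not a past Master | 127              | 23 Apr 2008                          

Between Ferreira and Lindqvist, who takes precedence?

Ferreira

By date of admission to current standing (earlier first): Salazar (14 Sep 2002); then Osei (19 Jan 2008); then Ferreira and Lindqvist (both 23 Apr 2008).
Ferreira and Lindqvist both have years on the livery 39 years, so the next rule applies.
Ferreira and Lindqvist both have admission number 127, so the next rule applies.
Among Ferreira and Lindqvist, alphabetically by surname: Ferreira before Lindqvist.
So Ferreira takes precedence.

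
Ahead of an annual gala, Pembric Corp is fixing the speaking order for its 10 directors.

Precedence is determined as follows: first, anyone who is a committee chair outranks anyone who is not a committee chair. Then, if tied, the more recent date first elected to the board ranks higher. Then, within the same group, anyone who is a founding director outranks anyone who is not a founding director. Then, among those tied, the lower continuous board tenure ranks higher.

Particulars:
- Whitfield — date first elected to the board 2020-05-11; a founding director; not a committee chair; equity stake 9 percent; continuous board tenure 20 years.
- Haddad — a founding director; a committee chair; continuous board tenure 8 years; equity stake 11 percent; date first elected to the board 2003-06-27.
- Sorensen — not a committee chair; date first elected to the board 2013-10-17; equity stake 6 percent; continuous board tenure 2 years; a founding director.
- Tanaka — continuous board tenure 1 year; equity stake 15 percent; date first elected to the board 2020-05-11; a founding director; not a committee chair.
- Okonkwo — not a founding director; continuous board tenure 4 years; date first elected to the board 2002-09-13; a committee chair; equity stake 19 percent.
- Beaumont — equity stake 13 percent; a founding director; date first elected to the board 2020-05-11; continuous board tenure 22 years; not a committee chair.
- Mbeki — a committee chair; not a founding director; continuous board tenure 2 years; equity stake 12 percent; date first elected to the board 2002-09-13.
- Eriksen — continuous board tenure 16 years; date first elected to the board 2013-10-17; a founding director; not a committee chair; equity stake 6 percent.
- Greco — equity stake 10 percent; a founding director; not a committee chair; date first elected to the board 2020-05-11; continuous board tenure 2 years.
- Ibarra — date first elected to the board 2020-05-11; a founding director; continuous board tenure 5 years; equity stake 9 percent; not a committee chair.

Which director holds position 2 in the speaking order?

Mbeki

By the first rule: Haddad, Mbeki and Okonkwo (each a committee chair); then Tanaka, Greco, Ibarra, Whitfield, Beaumont, Sorensen and Eriksen (each not a committee chair).
Among Haddad, Mbeki and Okonkwo, by date first elected to the board (later first): Haddad (2003-06-27) before Mbeki and Okonkwo (2002-09-13).
Mbeki and Okonkwo are each not a founding director, so the next rule applies.
Among Mbeki and Okonkwo, by continuous board tenure (lower first): Mbeki (2 years) before Okonkwo (4 years).
Among Tanaka, Greco, Ibarra, Whitfield, Beaumont, Sorensen and Eriksen, by date first elected to the board (later first): Tanaka, Greco, Ibarra, Whitfield and Beaumont (2020-05-11) before Sorensen and Eriksen (2013-10-17).
Tanaka, Greco, Ibarra, Whitfield and Beaumont are each a founding director, so the next rule applies.
Among Tanaka, Greco, Ibarra, Whitfield and Beaumont, by continuous board tenure (lower first): Tanaka (1 year) before Greco (2 years) before Ibarra (5 years) before Whitfield (20 years) before Beaumont (22 years).
Sorensen and Eriksen are each a founding director, so the next rule applies.
Among Sorensen and Eriksen, by continuous board tenure (lower first): Sorensen (2 years) before Eriksen (16 years).
Order: Haddad, Mbeki, Okonkwo, Tanaka, Greco, Ibarra, Whitfield, Beaumont, Sorensen, Eriksen.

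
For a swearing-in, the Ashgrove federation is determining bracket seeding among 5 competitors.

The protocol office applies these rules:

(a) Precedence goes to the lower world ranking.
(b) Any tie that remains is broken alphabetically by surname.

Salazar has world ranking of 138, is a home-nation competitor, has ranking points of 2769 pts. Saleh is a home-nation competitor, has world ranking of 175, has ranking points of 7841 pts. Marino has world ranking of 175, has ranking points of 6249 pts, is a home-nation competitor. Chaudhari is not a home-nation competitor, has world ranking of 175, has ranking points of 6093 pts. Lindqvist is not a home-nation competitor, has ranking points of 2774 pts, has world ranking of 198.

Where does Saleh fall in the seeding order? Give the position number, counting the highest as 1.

4

By world ranking (lower first): Salazar (138); then Chaudhari, Marino and Saleh (each 175); then Lindqvist (198).
Among Chaudhari, Marino and Saleh, alphabetically by surname: Chaudhari before Marino before Saleh.
Order: Salazar, Chaudhari, Marino, Saleh, Lindqvist. So position 4.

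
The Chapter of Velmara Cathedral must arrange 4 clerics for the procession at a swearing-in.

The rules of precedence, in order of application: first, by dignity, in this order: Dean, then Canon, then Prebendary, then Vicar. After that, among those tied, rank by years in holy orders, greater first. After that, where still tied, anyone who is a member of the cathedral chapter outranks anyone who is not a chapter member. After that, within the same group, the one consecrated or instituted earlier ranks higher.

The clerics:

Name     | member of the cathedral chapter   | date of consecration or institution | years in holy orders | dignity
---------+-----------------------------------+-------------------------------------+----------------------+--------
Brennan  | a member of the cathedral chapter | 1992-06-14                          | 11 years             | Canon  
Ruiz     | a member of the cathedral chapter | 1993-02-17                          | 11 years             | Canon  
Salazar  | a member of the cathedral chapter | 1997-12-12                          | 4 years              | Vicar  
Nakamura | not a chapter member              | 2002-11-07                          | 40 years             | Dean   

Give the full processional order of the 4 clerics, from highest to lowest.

By dignity: Nakamura (Dean); then Brennan and Ruiz (Canon); then Salazar (Vicar).
Brennan and Ruiz both have years in holy orders 11 years, so the next rule applies.
Brennan and Ruiz are each a member of the cathedral chapter, so the next rule applies.
Among Brennan and Ruiz, by date of consecration or institution (earlier first): Brennan (1992-06-14) before Ruiz (1993-02-17).
Full order: Nakamura, Brennan, Ruiz, Salazar.

Nakamura, Brennan, Ruiz, Salazar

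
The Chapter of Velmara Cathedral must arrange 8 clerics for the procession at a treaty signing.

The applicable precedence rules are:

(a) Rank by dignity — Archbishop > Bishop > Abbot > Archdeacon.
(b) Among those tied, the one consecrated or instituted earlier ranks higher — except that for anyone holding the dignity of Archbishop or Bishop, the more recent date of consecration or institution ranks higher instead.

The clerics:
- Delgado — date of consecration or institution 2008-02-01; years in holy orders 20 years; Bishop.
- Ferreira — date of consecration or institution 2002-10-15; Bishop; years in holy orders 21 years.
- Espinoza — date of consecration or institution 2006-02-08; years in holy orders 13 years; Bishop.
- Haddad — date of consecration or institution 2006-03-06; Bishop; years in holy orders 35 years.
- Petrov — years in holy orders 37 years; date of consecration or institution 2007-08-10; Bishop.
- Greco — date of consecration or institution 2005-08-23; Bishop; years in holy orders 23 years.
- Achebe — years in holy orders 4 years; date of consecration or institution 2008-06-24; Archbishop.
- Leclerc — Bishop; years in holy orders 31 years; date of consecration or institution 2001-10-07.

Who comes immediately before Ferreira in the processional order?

Greco

By dignity: Achebe (Archbishop); then Delgado, Petrov, Haddad, Espinoza, Greco, Ferreira and Leclerc (Bishop).
Among Delgado, Petrov, Haddad, Espinoza, Greco, Ferreira and Leclerc, by date of consecration or institution (later first) (reversed rule for this group): Delgado (2008-02-01) before Petrov (2007-08-10) before Haddad (2006-03-06) before Espinoza (2006-02-08) before Greco (2005-08-23) before Ferreira (2002-10-15) before Leclerc (2001-10-07).
Order: Achebe, Delgado, Petrov, Haddad, Espinoza, Greco, Ferreira, Leclerc.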